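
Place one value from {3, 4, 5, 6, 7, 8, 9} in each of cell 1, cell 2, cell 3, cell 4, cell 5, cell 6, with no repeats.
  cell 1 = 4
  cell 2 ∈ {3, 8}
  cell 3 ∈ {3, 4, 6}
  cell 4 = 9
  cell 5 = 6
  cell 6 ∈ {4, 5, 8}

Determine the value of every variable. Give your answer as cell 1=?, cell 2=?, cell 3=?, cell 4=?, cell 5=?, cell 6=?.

cell 1=4, cell 2=8, cell 3=3, cell 4=9, cell 5=6, cell 6=5

cell 1's domain is down to {4}, so cell 1 = 4. So cell 3, cell 6 can't be 4.
cell 4 must be 9 (only option left).
cell 5's domain is down to {6}, so cell 5 = 6. Eliminate 6 elsewhere: cell 3.
cell 3 must be 3 (only option left). Remove 3 from cell 2.
cell 2 has just one choice, so cell 2 = 8. So cell 6 can't be 8.
That leaves cell 6 = 5.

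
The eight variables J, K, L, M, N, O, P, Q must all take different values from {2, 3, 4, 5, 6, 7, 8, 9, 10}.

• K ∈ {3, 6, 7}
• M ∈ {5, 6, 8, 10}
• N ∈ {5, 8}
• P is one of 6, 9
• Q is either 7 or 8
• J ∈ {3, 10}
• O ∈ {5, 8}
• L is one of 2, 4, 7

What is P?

9

The 2 variables N and O are confined to {5, 8}, which locks those values in; drop them from M, Q.
Q's domain is down to {7}, so Q = 7. So K, L can't be 7.
J, K, M share exactly the 3 values {3, 6, 10}; by pigeonhole those values go to them, so strike 3, 6, 10 from P.
So P = 9.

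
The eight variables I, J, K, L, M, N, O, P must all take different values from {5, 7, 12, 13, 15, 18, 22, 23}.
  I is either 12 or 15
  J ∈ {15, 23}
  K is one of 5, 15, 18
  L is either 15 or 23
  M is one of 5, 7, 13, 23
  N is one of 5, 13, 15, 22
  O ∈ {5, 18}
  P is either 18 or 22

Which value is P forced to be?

The 8 variables draw from only 8 values {5, 7, 12, 13, 15, 18, 22, 23}, so each is used; only M can be 7, hence M = 7.
The 7 still-open variables draw from only 7 values {5, 12, 13, 15, 18, 22, 23}, so each is used; only I can be 12, hence I = 12.
The 6 still-open variables draw from only 6 values {5, 13, 15, 18, 22, 23}, so each is used; only N can be 13, hence N = 13.
The 5 still-open variables together cover exactly {5, 15, 18, 22, 23} — 5 values for 5 variables — and 22 appears only in P's list, so P = 22.

22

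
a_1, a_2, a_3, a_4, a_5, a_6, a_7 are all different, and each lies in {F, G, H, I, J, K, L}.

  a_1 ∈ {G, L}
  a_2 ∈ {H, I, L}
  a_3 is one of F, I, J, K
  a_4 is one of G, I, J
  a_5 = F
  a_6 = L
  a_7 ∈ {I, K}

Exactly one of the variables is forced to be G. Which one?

a_1

a_5 has just one choice, so a_5 = F. So a_3 can't be F.
a_6's domain is down to {L}, so a_6 = L. Strike L from a_1, a_2.
So G goes to a_1.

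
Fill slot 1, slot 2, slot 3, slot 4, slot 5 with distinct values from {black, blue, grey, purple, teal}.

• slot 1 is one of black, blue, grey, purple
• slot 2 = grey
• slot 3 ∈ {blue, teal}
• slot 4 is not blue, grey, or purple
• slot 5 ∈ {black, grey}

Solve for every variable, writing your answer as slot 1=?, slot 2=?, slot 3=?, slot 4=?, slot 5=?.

slot 1=purple, slot 2=grey, slot 3=blue, slot 4=teal, slot 5=black

slot 2 must be grey (only option left). So slot 1, slot 5 can't be grey.
slot 5 must be black (only option left). Strike black from slot 1, slot 4.
That leaves slot 4 = teal. Eliminate teal elsewhere: slot 3.
slot 3 has just one choice, so slot 3 = blue. So slot 1 can't be blue.
slot 1's domain is down to {purple}, so slot 1 = purple.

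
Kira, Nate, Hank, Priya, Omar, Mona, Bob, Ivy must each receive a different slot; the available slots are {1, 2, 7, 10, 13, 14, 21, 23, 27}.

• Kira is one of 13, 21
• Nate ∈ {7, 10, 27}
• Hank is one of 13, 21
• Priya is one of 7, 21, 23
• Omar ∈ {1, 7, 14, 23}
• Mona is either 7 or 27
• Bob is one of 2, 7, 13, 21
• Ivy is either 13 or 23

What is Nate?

The 2 variables Kira and Hank are confined to {13, 21}, which locks those values in; drop them from Priya, Bob, Ivy.
Ivy's domain is down to {23}, so Ivy = 23. Remove 23 from Priya, Omar.
Priya must be 7 (only option left). Strike 7 from Nate, Omar, Mona, Bob.
Mona has just one choice, so Mona = 27. Strike 27 from Nate.
So Nate = 10.

10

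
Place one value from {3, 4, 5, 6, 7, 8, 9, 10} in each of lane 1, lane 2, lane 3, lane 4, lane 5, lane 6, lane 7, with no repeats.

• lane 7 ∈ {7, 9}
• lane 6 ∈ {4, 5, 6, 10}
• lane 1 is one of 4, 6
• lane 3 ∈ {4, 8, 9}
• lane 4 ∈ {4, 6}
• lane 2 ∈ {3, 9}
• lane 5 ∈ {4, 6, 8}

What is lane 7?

lane 1 and lane 4 between them cover only {4, 6} — a naked pair. Remove those values from lane 3, lane 5, lane 6.
lane 5 must be 8 (only option left). Remove 8 from lane 3.
lane 3's domain is down to {9}, so lane 3 = 9. Remove 9 from lane 2, lane 7.
So lane 7 = 7.

7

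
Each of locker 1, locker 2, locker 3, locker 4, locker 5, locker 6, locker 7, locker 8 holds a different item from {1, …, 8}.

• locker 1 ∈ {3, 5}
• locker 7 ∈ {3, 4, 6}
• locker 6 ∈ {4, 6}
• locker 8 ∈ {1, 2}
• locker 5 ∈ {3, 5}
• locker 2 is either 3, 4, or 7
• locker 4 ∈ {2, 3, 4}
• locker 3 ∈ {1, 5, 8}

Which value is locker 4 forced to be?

2

Among the 8 variables, 7 fits only locker 2 (and all 8 values in {1, 2, 3, 4, 5, 6, 7, 8} must be used), so locker 2 = 7.
The 7 still-open variables together cover exactly {1, 2, 3, 4, 5, 6, 8} — 7 values for 7 variables — and 8 appears only in locker 3's list, so locker 3 = 8.
Among the 6 still-open variables, 1 fits only locker 8 (and all 6 values in {1, 2, 3, 4, 5, 6} must be used), so locker 8 = 1.
The 5 still-open variables together cover exactly {2, 3, 4, 5, 6} — 5 values for 5 variables — and 2 appears only in locker 4's list, so locker 4 = 2.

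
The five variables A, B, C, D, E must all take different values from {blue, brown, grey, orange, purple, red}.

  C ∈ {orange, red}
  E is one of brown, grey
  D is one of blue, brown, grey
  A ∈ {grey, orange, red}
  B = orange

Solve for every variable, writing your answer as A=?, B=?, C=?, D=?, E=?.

A=grey, B=orange, C=red, D=blue, E=brown

B has just one choice, so B = orange. Strike orange from A, C.
That leaves C = red. So A can't be red.
A must be grey (only option left). Eliminate grey elsewhere: D, E.
E's domain is down to {brown}, so E = brown. Eliminate brown elsewhere: D.
D's domain is down to {blue}, so D = blue.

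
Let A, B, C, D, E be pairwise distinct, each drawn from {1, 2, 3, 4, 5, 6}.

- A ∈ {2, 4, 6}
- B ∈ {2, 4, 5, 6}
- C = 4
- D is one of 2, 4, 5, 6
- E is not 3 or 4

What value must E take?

1

C has just one choice, so C = 4. Remove 4 from A, B, D.
The 4 still-open variables draw from only 4 values {1, 2, 5, 6}, so each is used; only E can be 1, hence E = 1.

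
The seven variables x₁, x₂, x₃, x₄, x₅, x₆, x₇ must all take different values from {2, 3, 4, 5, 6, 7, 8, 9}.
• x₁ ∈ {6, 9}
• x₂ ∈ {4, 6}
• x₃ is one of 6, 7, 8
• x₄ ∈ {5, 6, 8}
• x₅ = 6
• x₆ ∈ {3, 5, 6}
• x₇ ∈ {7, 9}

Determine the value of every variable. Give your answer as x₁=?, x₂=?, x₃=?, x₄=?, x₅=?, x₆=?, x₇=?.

x₁=9, x₂=4, x₃=8, x₄=5, x₅=6, x₆=3, x₇=7

x₅'s domain is down to {6}, so x₅ = 6. Remove 6 from x₁, x₂, x₃, x₄, x₆.
x₁'s domain is down to {9}, so x₁ = 9. Remove 9 from x₇.
x₂ must be 4 (only option left).
x₇'s domain is down to {7}, so x₇ = 7. Remove 7 from x₃.
That leaves x₃ = 8. Remove 8 from x₄.
x₄ must be 5 (only option left). So x₆ can't be 5.
x₆ must be 3 (only option left).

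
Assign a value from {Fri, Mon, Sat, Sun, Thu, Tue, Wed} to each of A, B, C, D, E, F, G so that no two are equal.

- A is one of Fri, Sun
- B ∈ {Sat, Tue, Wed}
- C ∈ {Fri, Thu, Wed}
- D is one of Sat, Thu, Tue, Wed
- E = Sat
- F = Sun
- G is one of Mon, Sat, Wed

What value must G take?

Mon

E's domain is down to {Sat}, so E = Sat. Eliminate Sat elsewhere: B, D, G.
F has just one choice, so F = Sun. So A can't be Sun.
That leaves A = Fri. So C can't be Fri.
Among the 4 still-open variables, Mon fits only G (and all 4 values in {Mon, Thu, Tue, Wed} must be used), so G = Mon.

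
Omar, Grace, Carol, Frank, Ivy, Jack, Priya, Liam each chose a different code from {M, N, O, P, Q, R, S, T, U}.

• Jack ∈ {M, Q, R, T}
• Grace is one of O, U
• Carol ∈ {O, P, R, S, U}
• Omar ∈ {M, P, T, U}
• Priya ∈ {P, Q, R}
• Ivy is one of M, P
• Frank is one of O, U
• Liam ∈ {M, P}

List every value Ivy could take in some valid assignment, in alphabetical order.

Among the 8 variables, S fits only Carol (and all 8 values in {M, O, P, Q, R, S, T, U} must be used), so Carol = S.
The 2 variables Grace and Frank are confined to {O, U}, which locks those values in; drop them from Omar.
Ivy and Liam share exactly the 2 values {M, P}; by pigeonhole those values go to them, so strike M, P from Omar, Jack, Priya.
That leaves Omar = T. Strike T from Jack.
No further eliminations apply; Ivy can still be any of M, P.

M, P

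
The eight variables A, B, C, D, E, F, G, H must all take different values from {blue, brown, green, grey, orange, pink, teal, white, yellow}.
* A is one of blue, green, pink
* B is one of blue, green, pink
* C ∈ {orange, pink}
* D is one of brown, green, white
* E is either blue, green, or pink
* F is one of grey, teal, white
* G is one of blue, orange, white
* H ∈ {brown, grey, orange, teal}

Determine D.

brown

The 3 variables A, B, E are confined to {blue, green, pink}, which locks those values in; drop them from C, D, G.
C must be orange (only option left). Strike orange from G, H.
G must be white (only option left). Eliminate white elsewhere: D, F.
So D = brown.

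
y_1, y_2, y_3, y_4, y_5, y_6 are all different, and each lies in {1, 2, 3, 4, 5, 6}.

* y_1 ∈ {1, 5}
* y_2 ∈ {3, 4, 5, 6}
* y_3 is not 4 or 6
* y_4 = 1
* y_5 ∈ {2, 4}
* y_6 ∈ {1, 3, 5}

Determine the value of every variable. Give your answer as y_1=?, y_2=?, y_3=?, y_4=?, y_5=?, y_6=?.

y_1=5, y_2=6, y_3=2, y_4=1, y_5=4, y_6=3

y_4 must be 1 (only option left). So y_1, y_3, y_6 can't be 1.
y_1 must be 5 (only option left). Strike 5 from y_2, y_3, y_6.
That leaves y_6 = 3. Strike 3 from y_2, y_3.
y_3's domain is down to {2}, so y_3 = 2. So y_5 can't be 2.
y_5 has just one choice, so y_5 = 4. Remove 4 from y_2.
y_2 must be 6 (only option left).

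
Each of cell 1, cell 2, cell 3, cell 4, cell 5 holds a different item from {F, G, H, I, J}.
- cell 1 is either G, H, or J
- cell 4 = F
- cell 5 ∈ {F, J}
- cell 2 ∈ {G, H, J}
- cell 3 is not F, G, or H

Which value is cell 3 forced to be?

I

cell 4 has just one choice, so cell 4 = F. So cell 5 can't be F.
cell 5 has just one choice, so cell 5 = J. Remove J from cell 1, cell 2, cell 3.
So cell 3 = I.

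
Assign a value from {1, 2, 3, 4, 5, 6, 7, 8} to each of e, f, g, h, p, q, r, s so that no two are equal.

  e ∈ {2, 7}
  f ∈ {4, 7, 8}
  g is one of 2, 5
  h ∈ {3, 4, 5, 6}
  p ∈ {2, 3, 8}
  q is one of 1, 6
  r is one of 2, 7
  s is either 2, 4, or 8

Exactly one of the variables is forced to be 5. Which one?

Among the 8 variables, 1 fits only q (and all 8 values in {1, 2, 3, 4, 5, 6, 7, 8} must be used), so q = 1.
Among the 7 still-open variables, 6 fits only h (and all 7 values in {2, 3, 4, 5, 6, 7, 8} must be used), so h = 6.
Among the 6 still-open variables, 3 fits only p (and all 6 values in {2, 3, 4, 5, 7, 8} must be used), so p = 3.
The 5 still-open variables draw from only 5 values {2, 4, 5, 7, 8}, so each is used; only g can be 5, hence g = 5.

g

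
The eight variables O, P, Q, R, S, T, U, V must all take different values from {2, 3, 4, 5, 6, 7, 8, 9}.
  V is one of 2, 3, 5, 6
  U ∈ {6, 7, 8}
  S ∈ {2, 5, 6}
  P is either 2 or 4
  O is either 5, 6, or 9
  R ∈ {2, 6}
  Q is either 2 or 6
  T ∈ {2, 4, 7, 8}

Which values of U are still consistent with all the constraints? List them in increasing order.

7, 8

The 8 variables draw from only 8 values {2, 3, 4, 5, 6, 7, 8, 9}, so each is used; only V can be 3, hence V = 3.
Among the 7 still-open variables, 9 fits only O (and all 7 values in {2, 4, 5, 6, 7, 8, 9} must be used), so O = 9.
The 6 still-open variables draw from only 6 values {2, 4, 5, 6, 7, 8}, so each is used; only S can be 5, hence S = 5.
Q and R between them cover only {2, 6} — a naked pair. Remove those values from P, T, U.
P's domain is down to {4}, so P = 4. Strike 4 from T.
No further eliminations apply; U can still be any of 7, 8.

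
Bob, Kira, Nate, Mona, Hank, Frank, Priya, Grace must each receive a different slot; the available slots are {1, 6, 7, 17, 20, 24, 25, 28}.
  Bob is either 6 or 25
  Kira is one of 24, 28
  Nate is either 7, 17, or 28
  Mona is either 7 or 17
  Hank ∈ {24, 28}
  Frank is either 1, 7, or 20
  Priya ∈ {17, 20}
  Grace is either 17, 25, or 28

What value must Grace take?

The 8 variables together cover exactly {1, 6, 7, 17, 20, 24, 25, 28} — 8 values for 8 variables — and 1 appears only in Frank's list, so Frank = 1.
The 7 still-open variables together cover exactly {6, 7, 17, 20, 24, 25, 28} — 7 values for 7 variables — and 6 appears only in Bob's list, so Bob = 6.
The 6 still-open variables together cover exactly {7, 17, 20, 24, 25, 28} — 6 values for 6 variables — and 20 appears only in Priya's list, so Priya = 20.
Among the 5 still-open variables, 25 fits only Grace (and all 5 values in {7, 17, 24, 25, 28} must be used), so Grace = 25.

25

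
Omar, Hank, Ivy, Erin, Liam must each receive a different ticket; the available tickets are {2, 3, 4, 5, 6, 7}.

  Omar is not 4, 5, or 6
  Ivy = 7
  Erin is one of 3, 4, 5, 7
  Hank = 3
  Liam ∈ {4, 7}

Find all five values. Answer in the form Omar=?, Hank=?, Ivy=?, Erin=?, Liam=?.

Hank's domain is down to {3}, so Hank = 3. Remove 3 from Omar, Erin.
That leaves Ivy = 7. Eliminate 7 elsewhere: Omar, Erin, Liam.
Liam's domain is down to {4}, so Liam = 4. Strike 4 from Erin.
Omar has just one choice, so Omar = 2.
Erin's domain is down to {5}, so Erin = 5.

Omar=2, Hank=3, Ivy=7, Erin=5, Liam=4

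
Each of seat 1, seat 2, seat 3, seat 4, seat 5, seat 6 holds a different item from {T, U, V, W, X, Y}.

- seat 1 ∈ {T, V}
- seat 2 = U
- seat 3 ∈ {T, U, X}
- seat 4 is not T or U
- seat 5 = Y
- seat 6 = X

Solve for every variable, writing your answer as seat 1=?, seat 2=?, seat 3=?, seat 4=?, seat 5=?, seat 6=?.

seat 1=V, seat 2=U, seat 3=T, seat 4=W, seat 5=Y, seat 6=X

seat 2 has just one choice, so seat 2 = U. Remove U from seat 3.
seat 5 has just one choice, so seat 5 = Y. Remove Y from seat 4.
That leaves seat 6 = X. Remove X from seat 3, seat 4.
seat 3's domain is down to {T}, so seat 3 = T. Strike T from seat 1.
seat 1's domain is down to {V}, so seat 1 = V. Eliminate V elsewhere: seat 4.
seat 4 has just one choice, so seat 4 = W.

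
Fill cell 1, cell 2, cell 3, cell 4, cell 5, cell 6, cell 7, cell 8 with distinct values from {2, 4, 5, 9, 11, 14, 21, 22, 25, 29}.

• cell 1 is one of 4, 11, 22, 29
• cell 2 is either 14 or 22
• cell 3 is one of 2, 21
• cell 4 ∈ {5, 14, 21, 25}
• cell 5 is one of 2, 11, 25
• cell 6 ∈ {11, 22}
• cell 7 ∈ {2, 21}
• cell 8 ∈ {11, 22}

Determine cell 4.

The 2 variables cell 3 and cell 7 are confined to {2, 21}, which locks those values in; drop them from cell 4, cell 5.
cell 6 and cell 8 share exactly the 2 values {11, 22}; by pigeonhole those values go to them, so strike 11, 22 from cell 1, cell 2, cell 5.
cell 2's domain is down to {14}, so cell 2 = 14. So cell 4 can't be 14.
cell 5 must be 25 (only option left). Strike 25 from cell 4.
So cell 4 = 5.

5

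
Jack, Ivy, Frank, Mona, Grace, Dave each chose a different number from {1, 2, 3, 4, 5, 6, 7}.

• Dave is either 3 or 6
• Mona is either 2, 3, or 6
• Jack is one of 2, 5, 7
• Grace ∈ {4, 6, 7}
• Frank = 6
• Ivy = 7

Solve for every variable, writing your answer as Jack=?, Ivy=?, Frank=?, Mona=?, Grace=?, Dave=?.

Ivy has just one choice, so Ivy = 7. Strike 7 from Jack, Grace.
Frank has just one choice, so Frank = 6. Strike 6 from Mona, Grace, Dave.
That leaves Grace = 4.
That leaves Dave = 3. So Mona can't be 3.
Mona has just one choice, so Mona = 2. Eliminate 2 elsewhere: Jack.
That leaves Jack = 5.

Jack=5, Ivy=7, Frank=6, Mona=2, Grace=4, Dave=3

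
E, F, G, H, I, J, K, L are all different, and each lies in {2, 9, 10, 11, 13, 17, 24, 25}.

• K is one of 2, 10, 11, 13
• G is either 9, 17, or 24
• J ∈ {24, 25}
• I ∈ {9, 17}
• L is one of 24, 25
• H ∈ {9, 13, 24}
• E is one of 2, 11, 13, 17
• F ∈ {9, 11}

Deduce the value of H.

The 8 variables together cover exactly {2, 9, 10, 11, 13, 17, 24, 25} — 8 values for 8 variables — and 10 appears only in K's list, so K = 10.
The 7 still-open variables draw from only 7 values {2, 9, 11, 13, 17, 24, 25}, so each is used; only E can be 2, hence E = 2.
The 6 still-open variables draw from only 6 values {9, 11, 13, 17, 24, 25}, so each is used; only F can be 11, hence F = 11.
The 5 still-open variables draw from only 5 values {9, 13, 17, 24, 25}, so each is used; only H can be 13, hence H = 13.

13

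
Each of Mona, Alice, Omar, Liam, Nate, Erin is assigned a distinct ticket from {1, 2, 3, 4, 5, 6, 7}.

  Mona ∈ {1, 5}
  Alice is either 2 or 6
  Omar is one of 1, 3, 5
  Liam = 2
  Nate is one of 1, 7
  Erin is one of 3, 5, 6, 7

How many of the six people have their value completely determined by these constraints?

Liam has just one choice, so Liam = 2. So Alice can't be 2.
Alice must be 6 (only option left). Remove 6 from Erin.
Determined: Alice=6, Liam=2. The other people each still have more than one consistent value. That makes 2.

2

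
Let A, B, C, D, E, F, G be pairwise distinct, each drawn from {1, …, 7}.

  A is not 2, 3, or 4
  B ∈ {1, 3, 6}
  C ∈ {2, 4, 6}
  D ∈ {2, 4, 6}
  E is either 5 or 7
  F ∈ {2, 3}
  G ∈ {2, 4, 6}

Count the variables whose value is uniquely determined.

C, D, G between them cover only {2, 4, 6} — a naked triple. Remove those values from A, B, F.
That leaves F = 3. Remove 3 from B.
That leaves B = 1. Eliminate 1 elsewhere: A.
Determined: B=1, F=3. The other variables each still have more than one consistent value. That makes 2.

2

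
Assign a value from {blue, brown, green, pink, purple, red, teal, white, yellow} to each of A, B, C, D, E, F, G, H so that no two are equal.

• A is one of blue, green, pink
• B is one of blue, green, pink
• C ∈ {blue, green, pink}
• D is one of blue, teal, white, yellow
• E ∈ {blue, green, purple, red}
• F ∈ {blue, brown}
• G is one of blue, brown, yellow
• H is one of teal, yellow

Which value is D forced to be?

A, B, C share exactly the 3 values {blue, green, pink}; by pigeonhole those values go to them, so strike blue, green, pink from D, E, F, G.
F has just one choice, so F = brown. Eliminate brown elsewhere: G.
G's domain is down to {yellow}, so G = yellow. Remove yellow from D, H.
That leaves H = teal. So D can't be teal.
So D = white.

white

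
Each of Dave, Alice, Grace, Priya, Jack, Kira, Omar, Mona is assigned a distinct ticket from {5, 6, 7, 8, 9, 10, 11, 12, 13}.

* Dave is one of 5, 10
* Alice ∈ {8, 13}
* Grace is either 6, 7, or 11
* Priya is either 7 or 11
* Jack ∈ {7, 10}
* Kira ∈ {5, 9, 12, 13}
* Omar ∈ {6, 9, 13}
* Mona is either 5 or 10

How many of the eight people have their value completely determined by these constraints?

Dave and Mona share exactly the 2 values {5, 10}; by pigeonhole those values go to them, so strike 5, 10 from Jack, Kira.
Jack has just one choice, so Jack = 7. Eliminate 7 elsewhere: Grace, Priya.
Priya has just one choice, so Priya = 11. Eliminate 11 elsewhere: Grace.
Grace must be 6 (only option left). Remove 6 from Omar.
Determined: Grace=6, Priya=11, Jack=7. The other people each still have more than one consistent value. That makes 3.

3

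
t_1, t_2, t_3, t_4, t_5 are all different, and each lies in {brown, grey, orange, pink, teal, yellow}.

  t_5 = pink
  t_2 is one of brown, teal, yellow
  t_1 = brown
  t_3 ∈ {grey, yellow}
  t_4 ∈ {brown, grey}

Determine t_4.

t_1's domain is down to {brown}, so t_1 = brown. So t_2, t_4 can't be brown.
So t_4 = grey.

grey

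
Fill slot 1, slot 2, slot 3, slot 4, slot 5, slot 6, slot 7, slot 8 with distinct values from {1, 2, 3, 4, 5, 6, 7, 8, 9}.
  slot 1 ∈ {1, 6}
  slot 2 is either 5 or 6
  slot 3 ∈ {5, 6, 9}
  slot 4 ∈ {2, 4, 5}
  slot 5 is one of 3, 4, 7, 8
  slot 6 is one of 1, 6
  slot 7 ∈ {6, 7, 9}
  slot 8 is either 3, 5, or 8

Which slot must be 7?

slot 7

The 2 variables slot 1 and slot 6 are confined to {1, 6}, which locks those values in; drop them from slot 2, slot 3, slot 7.
That leaves slot 2 = 5. So slot 3, slot 4, slot 8 can't be 5.
slot 3 has just one choice, so slot 3 = 9. Remove 9 from slot 7.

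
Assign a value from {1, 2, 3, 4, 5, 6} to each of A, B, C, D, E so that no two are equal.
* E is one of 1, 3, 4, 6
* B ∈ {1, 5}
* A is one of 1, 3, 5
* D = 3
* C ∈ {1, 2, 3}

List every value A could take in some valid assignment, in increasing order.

1, 5

D has just one choice, so D = 3. Strike 3 from A, C, E.
The 2 variables A and B are confined to {1, 5}, which locks those values in; drop them from C, E.
C's domain is down to {2}, so C = 2.
No further eliminations apply; A can still be any of 1, 5.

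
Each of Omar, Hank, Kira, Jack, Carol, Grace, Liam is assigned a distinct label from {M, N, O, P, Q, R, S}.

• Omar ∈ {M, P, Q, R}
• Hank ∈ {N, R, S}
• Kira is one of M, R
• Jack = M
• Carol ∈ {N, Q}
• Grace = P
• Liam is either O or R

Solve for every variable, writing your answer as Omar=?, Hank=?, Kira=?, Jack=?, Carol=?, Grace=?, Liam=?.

Omar=Q, Hank=S, Kira=R, Jack=M, Carol=N, Grace=P, Liam=O

Jack has just one choice, so Jack = M. Strike M from Omar, Kira.
Grace's domain is down to {P}, so Grace = P. So Omar can't be P.
Kira's domain is down to {R}, so Kira = R. So Omar, Hank, Liam can't be R.
Liam must be O (only option left).
That leaves Omar = Q. Strike Q from Carol.
Carol's domain is down to {N}, so Carol = N. Strike N from Hank.
That leaves Hank = S.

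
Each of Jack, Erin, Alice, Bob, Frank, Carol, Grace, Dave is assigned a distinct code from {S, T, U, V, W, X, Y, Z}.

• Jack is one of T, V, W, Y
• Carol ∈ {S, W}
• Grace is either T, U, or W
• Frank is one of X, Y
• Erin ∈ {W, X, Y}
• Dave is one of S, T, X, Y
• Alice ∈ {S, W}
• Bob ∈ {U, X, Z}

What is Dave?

T

Among the 8 variables, V fits only Jack (and all 8 values in {S, T, U, V, W, X, Y, Z} must be used), so Jack = V.
The 7 still-open variables together cover exactly {S, T, U, W, X, Y, Z} — 7 values for 7 variables — and Z appears only in Bob's list, so Bob = Z.
The 6 still-open variables draw from only 6 values {S, T, U, W, X, Y}, so each is used; only Grace can be U, hence Grace = U.
The 5 still-open variables together cover exactly {S, T, W, X, Y} — 5 values for 5 variables — and T appears only in Dave's list, so Dave = T.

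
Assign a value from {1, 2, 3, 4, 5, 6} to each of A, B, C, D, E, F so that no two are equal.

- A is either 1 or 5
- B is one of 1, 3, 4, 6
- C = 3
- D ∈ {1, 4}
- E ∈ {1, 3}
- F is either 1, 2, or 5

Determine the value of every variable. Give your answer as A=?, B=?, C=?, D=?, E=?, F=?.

A=5, B=6, C=3, D=4, E=1, F=2

C's domain is down to {3}, so C = 3. Strike 3 from B, E.
That leaves E = 1. Remove 1 from A, B, D, F.
A has just one choice, so A = 5. Strike 5 from F.
D has just one choice, so D = 4. Strike 4 from B.
F has just one choice, so F = 2.
B must be 6 (only option left).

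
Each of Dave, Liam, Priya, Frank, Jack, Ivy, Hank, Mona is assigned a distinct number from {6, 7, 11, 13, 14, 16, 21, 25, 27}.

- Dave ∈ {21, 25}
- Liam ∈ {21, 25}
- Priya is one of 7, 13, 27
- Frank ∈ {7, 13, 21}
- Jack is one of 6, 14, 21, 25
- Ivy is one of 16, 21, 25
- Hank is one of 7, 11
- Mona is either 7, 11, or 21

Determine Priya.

Dave and Liam between them cover only {21, 25} — a naked pair. Remove those values from Frank, Jack, Ivy, Mona.
Ivy has just one choice, so Ivy = 16.
Hank and Mona between them cover only {7, 11} — a naked pair. Remove those values from Priya, Frank.
Frank's domain is down to {13}, so Frank = 13. Remove 13 from Priya.
So Priya = 27.

27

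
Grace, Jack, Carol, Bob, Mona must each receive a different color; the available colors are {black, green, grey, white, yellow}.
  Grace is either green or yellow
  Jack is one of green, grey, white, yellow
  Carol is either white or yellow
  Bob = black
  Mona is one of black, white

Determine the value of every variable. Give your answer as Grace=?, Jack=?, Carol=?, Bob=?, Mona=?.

Bob has just one choice, so Bob = black. Remove black from Mona.
Mona must be white (only option left). So Jack, Carol can't be white.
Carol's domain is down to {yellow}, so Carol = yellow. Eliminate yellow elsewhere: Grace, Jack.
Grace has just one choice, so Grace = green. Eliminate green elsewhere: Jack.
That leaves Jack = grey.

Grace=green, Jack=grey, Carol=yellow, Bob=black, Mona=white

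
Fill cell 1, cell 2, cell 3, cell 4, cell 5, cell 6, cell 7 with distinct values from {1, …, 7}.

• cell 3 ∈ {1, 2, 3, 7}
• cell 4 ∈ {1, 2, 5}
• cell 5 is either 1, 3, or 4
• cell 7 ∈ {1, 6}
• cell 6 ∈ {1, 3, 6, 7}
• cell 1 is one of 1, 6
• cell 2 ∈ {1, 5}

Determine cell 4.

2

Among the 7 variables, 4 fits only cell 5 (and all 7 values in {1, 2, 3, 4, 5, 6, 7} must be used), so cell 5 = 4.
cell 1 and cell 7 between them cover only {1, 6} — a naked pair. Remove those values from cell 2, cell 3, cell 4, cell 6.
cell 2's domain is down to {5}, so cell 2 = 5. Remove 5 from cell 4.
So cell 4 = 2.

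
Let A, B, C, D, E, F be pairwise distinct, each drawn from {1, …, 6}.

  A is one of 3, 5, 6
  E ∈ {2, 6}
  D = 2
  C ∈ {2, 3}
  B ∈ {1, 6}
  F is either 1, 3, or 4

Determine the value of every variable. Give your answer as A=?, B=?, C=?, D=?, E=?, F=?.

D has just one choice, so D = 2. So C, E can't be 2.
E must be 6 (only option left). Eliminate 6 elsewhere: A, B.
B must be 1 (only option left). Eliminate 1 elsewhere: F.
C must be 3 (only option left). Eliminate 3 elsewhere: A, F.
F must be 4 (only option left).
A has just one choice, so A = 5.

A=5, B=1, C=3, D=2, E=6, F=4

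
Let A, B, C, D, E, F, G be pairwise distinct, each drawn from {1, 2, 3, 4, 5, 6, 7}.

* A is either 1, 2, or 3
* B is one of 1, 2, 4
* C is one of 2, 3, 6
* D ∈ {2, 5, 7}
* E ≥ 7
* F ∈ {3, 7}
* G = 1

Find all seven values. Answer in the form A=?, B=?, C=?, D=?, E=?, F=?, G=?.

E must be 7 (only option left). Remove 7 from D, F.
That leaves F = 3. Remove 3 from A, C.
G's domain is down to {1}, so G = 1. Remove 1 from A, B.
A must be 2 (only option left). Remove 2 from B, C, D.
B's domain is down to {4}, so B = 4.
That leaves C = 6.
D has just one choice, so D = 5.

A=2, B=4, C=6, D=5, E=7, F=3, G=1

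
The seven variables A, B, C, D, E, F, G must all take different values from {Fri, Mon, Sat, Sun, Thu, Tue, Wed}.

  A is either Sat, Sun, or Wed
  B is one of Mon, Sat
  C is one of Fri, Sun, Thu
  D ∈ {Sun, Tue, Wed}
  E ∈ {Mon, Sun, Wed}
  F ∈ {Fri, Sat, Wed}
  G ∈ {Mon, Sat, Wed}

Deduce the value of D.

Among the 7 variables, Thu fits only C (and all 7 values in {Fri, Mon, Sat, Sun, Thu, Tue, Wed} must be used), so C = Thu.
Among the 6 still-open variables, Fri fits only F (and all 6 values in {Fri, Mon, Sat, Sun, Tue, Wed} must be used), so F = Fri.
The 5 still-open variables draw from only 5 values {Mon, Sat, Sun, Tue, Wed}, so each is used; only D can be Tue, hence D = Tue.

Tue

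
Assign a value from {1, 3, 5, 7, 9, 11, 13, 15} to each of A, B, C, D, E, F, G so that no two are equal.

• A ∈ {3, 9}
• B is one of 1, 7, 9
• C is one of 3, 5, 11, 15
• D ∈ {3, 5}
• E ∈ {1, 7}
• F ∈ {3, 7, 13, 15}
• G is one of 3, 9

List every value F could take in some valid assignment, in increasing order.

13, 15

A and G between them cover only {3, 9} — a naked pair. Remove those values from B, C, D, F.
D's domain is down to {5}, so D = 5. So C can't be 5.
B and E between them cover only {1, 7} — a naked pair. Remove those values from F.
No further eliminations apply; F can still be any of 13, 15.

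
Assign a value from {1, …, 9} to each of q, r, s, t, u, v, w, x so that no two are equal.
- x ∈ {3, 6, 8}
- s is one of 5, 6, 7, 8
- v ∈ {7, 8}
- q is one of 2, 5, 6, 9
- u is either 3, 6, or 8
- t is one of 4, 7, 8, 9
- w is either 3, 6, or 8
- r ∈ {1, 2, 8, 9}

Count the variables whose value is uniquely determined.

2

u, w, x share exactly the 3 values {3, 6, 8}; by pigeonhole those values go to them, so strike 3, 6, 8 from q, r, s, t, v.
v has just one choice, so v = 7. Remove 7 from s, t.
s has just one choice, so s = 5. Remove 5 from q.
Determined: s=5, v=7. The other variables each still have more than one consistent value. That makes 2.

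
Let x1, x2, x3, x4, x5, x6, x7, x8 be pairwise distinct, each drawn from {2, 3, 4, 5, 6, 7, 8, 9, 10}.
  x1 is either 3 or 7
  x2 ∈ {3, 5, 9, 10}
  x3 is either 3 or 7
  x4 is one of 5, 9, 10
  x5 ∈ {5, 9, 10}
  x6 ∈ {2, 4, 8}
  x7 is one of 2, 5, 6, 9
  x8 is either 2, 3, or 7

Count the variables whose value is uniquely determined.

The 2 variables x1 and x3 are confined to {3, 7}, which locks those values in; drop them from x2, x8.
That leaves x8 = 2. Eliminate 2 elsewhere: x6, x7.
The 3 variables x2, x4, x5 are confined to {5, 9, 10}, which locks those values in; drop them from x7.
That leaves x7 = 6.
Determined: x7=6, x8=2. The other variables each still have more than one consistent value. That makes 2.

2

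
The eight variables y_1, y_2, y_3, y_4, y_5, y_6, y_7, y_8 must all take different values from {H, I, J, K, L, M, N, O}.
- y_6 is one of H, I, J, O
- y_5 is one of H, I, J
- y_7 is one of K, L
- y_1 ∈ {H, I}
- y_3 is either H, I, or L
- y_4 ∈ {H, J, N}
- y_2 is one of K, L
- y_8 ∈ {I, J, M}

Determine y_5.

The 8 variables together cover exactly {H, I, J, K, L, M, N, O} — 8 values for 8 variables — and M appears only in y_8's list, so y_8 = M.
The 7 still-open variables together cover exactly {H, I, J, K, L, N, O} — 7 values for 7 variables — and N appears only in y_4's list, so y_4 = N.
The 6 still-open variables draw from only 6 values {H, I, J, K, L, O}, so each is used; only y_6 can be O, hence y_6 = O.
Among the 5 still-open variables, J fits only y_5 (and all 5 values in {H, I, J, K, L} must be used), so y_5 = J.

J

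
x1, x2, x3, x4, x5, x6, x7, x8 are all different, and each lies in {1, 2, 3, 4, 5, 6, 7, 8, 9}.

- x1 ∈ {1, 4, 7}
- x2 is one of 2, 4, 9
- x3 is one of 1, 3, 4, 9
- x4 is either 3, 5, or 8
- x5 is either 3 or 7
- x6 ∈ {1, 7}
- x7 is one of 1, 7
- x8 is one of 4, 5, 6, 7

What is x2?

The 2 variables x6 and x7 are confined to {1, 7}, which locks those values in; drop them from x1, x3, x5, x8.
x1 has just one choice, so x1 = 4. Strike 4 from x2, x3, x8.
x5 has just one choice, so x5 = 3. Remove 3 from x3, x4.
x3 has just one choice, so x3 = 9. Eliminate 9 elsewhere: x2.
So x2 = 2.

2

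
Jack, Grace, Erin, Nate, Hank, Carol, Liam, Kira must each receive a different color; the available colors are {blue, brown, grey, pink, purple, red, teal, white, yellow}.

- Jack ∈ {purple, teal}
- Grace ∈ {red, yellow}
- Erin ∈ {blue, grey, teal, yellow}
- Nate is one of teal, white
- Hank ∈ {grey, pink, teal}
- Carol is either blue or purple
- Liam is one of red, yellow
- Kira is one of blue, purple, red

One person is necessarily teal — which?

The 8 variables together cover exactly {blue, grey, pink, purple, red, teal, white, yellow} — 8 values for 8 variables — and pink appears only in Hank's list, so Hank = pink.
The 7 still-open variables together cover exactly {blue, grey, purple, red, teal, white, yellow} — 7 values for 7 variables — and grey appears only in Erin's list, so Erin = grey.
Among the 6 still-open variables, white fits only Nate (and all 6 values in {blue, purple, red, teal, white, yellow} must be used), so Nate = white.
The 5 still-open variables together cover exactly {blue, purple, red, teal, yellow} — 5 values for 5 variables — and teal appears only in Jack's list, so Jack = teal.

Jack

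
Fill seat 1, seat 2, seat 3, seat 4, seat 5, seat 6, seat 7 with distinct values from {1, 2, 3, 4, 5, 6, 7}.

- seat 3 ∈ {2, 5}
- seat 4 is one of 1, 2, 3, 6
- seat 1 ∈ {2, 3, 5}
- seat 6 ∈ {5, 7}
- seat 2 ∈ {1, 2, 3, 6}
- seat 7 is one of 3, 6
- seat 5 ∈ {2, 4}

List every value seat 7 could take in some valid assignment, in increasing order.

3, 6

The 7 variables together cover exactly {1, 2, 3, 4, 5, 6, 7} — 7 values for 7 variables — and 4 appears only in seat 5's list, so seat 5 = 4.
The 6 still-open variables together cover exactly {1, 2, 3, 5, 6, 7} — 6 values for 6 variables — and 7 appears only in seat 6's list, so seat 6 = 7.
No further eliminations apply; seat 7 can still be any of 3, 6.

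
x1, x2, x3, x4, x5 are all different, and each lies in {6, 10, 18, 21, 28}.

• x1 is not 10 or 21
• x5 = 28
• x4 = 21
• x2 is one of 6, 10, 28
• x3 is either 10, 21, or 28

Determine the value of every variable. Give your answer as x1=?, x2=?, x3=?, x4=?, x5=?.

x4 has just one choice, so x4 = 21. So x3 can't be 21.
x5 must be 28 (only option left). Strike 28 from x1, x2, x3.
x3 must be 10 (only option left). Eliminate 10 elsewhere: x2.
x2's domain is down to {6}, so x2 = 6. Eliminate 6 elsewhere: x1.
x1's domain is down to {18}, so x1 = 18.

x1=18, x2=6, x3=10, x4=21, x5=28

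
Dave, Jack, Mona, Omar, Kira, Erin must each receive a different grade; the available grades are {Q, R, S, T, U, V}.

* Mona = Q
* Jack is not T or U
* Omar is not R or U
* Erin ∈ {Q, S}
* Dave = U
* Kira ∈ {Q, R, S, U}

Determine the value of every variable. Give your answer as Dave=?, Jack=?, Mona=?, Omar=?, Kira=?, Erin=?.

Dave must be U (only option left). Strike U from Kira.
That leaves Mona = Q. Strike Q from Jack, Omar, Kira, Erin.
Erin has just one choice, so Erin = S. Remove S from Jack, Omar, Kira.
Kira must be R (only option left). Eliminate R elsewhere: Jack.
That leaves Jack = V. Strike V from Omar.
Omar must be T (only option left).

Dave=U, Jack=V, Mona=Q, Omar=T, Kira=R, Erin=S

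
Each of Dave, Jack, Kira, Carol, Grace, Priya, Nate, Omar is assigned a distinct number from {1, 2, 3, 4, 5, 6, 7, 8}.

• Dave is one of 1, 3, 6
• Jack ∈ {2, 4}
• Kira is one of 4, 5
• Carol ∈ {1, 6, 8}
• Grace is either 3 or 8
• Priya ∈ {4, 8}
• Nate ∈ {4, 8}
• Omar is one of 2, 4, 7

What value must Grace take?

3

Among the 8 variables, 5 fits only Kira (and all 8 values in {1, 2, 3, 4, 5, 6, 7, 8} must be used), so Kira = 5.
Among the 7 still-open variables, 7 fits only Omar (and all 7 values in {1, 2, 3, 4, 6, 7, 8} must be used), so Omar = 7.
The 6 still-open variables together cover exactly {1, 2, 3, 4, 6, 8} — 6 values for 6 variables — and 2 appears only in Jack's list, so Jack = 2.
Priya and Nate share exactly the 2 values {4, 8}; by pigeonhole those values go to them, so strike 4, 8 from Carol, Grace.
So Grace = 3.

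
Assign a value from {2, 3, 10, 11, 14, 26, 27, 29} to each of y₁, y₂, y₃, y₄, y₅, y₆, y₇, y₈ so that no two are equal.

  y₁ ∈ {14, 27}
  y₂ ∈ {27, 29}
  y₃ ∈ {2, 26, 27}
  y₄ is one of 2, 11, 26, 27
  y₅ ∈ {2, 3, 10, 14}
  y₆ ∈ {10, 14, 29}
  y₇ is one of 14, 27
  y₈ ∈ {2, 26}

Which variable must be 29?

y₂

Among the 8 variables, 3 fits only y₅ (and all 8 values in {2, 3, 10, 11, 14, 26, 27, 29} must be used), so y₅ = 3.
The 7 still-open variables draw from only 7 values {2, 10, 11, 14, 26, 27, 29}, so each is used; only y₆ can be 10, hence y₆ = 10.
Among the 6 still-open variables, 11 fits only y₄ (and all 6 values in {2, 11, 14, 26, 27, 29} must be used), so y₄ = 11.
The 5 still-open variables draw from only 5 values {2, 14, 26, 27, 29}, so each is used; only y₂ can be 29, hence y₂ = 29.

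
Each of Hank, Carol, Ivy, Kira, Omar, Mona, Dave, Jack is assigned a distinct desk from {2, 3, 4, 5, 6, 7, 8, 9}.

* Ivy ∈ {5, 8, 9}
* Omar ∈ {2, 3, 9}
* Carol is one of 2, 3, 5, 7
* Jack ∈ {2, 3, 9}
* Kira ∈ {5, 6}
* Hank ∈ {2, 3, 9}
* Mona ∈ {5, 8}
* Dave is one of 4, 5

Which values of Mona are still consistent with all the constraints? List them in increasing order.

The 8 variables draw from only 8 values {2, 3, 4, 5, 6, 7, 8, 9}, so each is used; only Dave can be 4, hence Dave = 4.
The 7 still-open variables draw from only 7 values {2, 3, 5, 6, 7, 8, 9}, so each is used; only Kira can be 6, hence Kira = 6.
Among the 6 still-open variables, 7 fits only Carol (and all 6 values in {2, 3, 5, 7, 8, 9} must be used), so Carol = 7.
The 3 variables Hank, Omar, Jack are confined to {2, 3, 9}, which locks those values in; drop them from Ivy.
No further eliminations apply; Mona can still be any of 5, 8.

5, 8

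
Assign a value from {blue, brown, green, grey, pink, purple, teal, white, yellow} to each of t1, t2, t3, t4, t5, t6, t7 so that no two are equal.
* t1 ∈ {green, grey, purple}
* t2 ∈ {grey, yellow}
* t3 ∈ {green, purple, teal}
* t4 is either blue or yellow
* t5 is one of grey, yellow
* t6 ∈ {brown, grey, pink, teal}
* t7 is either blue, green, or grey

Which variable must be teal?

t2 and t5 share exactly the 2 values {grey, yellow}; by pigeonhole those values go to them, so strike grey, yellow from t1, t4, t6, t7.
t4's domain is down to {blue}, so t4 = blue. So t7 can't be blue.
That leaves t7 = green. Eliminate green elsewhere: t1, t3.
t1's domain is down to {purple}, so t1 = purple. Eliminate purple elsewhere: t3.
So teal goes to t3.

t3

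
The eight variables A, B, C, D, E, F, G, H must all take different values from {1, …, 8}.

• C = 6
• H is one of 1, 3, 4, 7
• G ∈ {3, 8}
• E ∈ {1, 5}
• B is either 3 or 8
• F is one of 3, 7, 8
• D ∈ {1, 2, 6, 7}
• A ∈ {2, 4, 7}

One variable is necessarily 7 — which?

C's domain is down to {6}, so C = 6. Eliminate 6 elsewhere: D.
The 7 still-open variables draw from only 7 values {1, 2, 3, 4, 5, 7, 8}, so each is used; only E can be 5, hence E = 5.
B and G between them cover only {3, 8} — a naked pair. Remove those values from F, H.
So 7 goes to F.

F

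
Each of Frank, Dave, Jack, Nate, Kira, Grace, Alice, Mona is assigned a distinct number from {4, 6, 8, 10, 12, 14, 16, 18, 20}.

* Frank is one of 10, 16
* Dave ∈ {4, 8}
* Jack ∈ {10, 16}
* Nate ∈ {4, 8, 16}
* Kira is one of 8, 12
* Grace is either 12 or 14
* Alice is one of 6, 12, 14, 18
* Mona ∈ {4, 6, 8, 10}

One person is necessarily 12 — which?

The 8 variables draw from only 8 values {4, 6, 8, 10, 12, 14, 16, 18}, so each is used; only Alice can be 18, hence Alice = 18.
Among the 7 still-open variables, 6 fits only Mona (and all 7 values in {4, 6, 8, 10, 12, 14, 16} must be used), so Mona = 6.
Among the 6 still-open variables, 14 fits only Grace (and all 6 values in {4, 8, 10, 12, 14, 16} must be used), so Grace = 14.
The 5 still-open variables draw from only 5 values {4, 8, 10, 12, 16}, so each is used; only Kira can be 12, hence Kira = 12.

Kira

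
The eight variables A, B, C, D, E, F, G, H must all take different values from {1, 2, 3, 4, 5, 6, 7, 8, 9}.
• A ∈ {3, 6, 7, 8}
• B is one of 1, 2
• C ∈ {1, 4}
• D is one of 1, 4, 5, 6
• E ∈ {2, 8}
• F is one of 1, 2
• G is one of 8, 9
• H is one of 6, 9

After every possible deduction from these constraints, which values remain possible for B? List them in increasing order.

The 2 variables B and F are confined to {1, 2}, which locks those values in; drop them from C, D, E.
C's domain is down to {4}, so C = 4. Eliminate 4 elsewhere: D.
That leaves E = 8. Eliminate 8 elsewhere: A, G.
G must be 9 (only option left). Eliminate 9 elsewhere: H.
That leaves H = 6. So A, D can't be 6.
That leaves D = 5.
No further eliminations apply; B can still be any of 1, 2.

1, 2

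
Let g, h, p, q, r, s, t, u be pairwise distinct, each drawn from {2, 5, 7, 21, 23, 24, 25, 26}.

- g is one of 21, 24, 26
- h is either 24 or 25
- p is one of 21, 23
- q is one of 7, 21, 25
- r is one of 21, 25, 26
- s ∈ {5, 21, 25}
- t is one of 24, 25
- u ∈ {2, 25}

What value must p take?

23

The 8 variables draw from only 8 values {2, 5, 7, 21, 23, 24, 25, 26}, so each is used; only u can be 2, hence u = 2.
Among the 7 still-open variables, 5 fits only s (and all 7 values in {5, 7, 21, 23, 24, 25, 26} must be used), so s = 5.
Among the 6 still-open variables, 7 fits only q (and all 6 values in {7, 21, 23, 24, 25, 26} must be used), so q = 7.
The 5 still-open variables together cover exactly {21, 23, 24, 25, 26} — 5 values for 5 variables — and 23 appears only in p's list, so p = 23.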